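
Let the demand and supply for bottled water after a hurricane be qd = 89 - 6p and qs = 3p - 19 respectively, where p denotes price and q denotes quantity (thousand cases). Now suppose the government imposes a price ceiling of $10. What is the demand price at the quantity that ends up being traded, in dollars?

Equilibrium: 89 - 6p = 3p - 19, so 108 = 9p and p* = 12, q* = 17.
Because the ceiling (10) lies below the market-clearing price, it is binding.
At p = 10: qd = 89 - 6·10 = 29 and qs = 3·10 - 19 = 11.
Only 11 units reach the market. On the demand curve, the marginal buyer's willingness to pay at q = 11 is (89 - 11)/6 = 13.

13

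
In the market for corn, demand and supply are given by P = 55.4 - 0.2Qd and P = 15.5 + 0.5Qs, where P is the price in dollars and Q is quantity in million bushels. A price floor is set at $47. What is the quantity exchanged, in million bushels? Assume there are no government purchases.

42

Rearranging demand gives Qd = 277 - 5P; rearranging supply gives Qs = 2P - 31. Setting quantity demanded equal to quantity supplied, 277 - 5P = 2P - 31, gives P* = 44 and Q* = 57.
Since 47 > 44, the floor is binding.
At P = 47: Qd = 277 - 5·47 = 42 and Qs = 2·47 - 31 = 63.
The quantity actually transacted is the short side, demand: 42.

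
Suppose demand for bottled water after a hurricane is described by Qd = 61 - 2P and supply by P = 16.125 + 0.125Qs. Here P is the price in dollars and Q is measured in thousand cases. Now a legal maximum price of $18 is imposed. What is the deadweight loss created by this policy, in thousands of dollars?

20

Rearranging supply gives Qs = 8P - 129. Without the control the market clears where 61 - 2P = 8P - 129, i.e. P* = 19 and Q* = 23.
Since 18 < 19, the ceiling is binding.
At P = 18: Qd = 61 - 2·18 = 25 and Qs = 8·18 - 129 = 15.
Quantity traded falls to 15. At Q = 15 the demand price is (61 - 15)/2 = 23 and the supply price is (129 + 15)/8 = 18.
Deadweight loss = ½ · (23 - 18) · (23 - 15) = ½ · 5 · 8 = 20.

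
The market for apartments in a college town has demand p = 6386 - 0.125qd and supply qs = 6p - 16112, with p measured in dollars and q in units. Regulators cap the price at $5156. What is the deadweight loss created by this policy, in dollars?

0

Rearranging demand gives qd = 51088 - 8p. Equilibrium: 51088 - 8p = 6p - 16112, so 67200 = 14p and p* = 4800, q* = 12688.
The ceiling of 5156 is above the equilibrium price 4800, so it is not binding; the market clears at p* = 4800, q* = 12688.
Since the control does not bind, no trades are prevented and deadweight loss is zero.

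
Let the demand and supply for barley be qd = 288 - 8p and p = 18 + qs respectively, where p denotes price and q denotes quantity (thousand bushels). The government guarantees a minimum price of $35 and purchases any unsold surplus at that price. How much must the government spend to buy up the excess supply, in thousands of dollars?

Rearranging supply gives qs = p - 18. Without the control the market clears where 288 - 8p = p - 18, i.e. p* = 34 and q* = 16.
Since 35 > 34, the floor is binding.
At p = 35: qd = 288 - 8·35 = 8 and qs = 35 - 18 = 17.
Surplus = qs - qd = 9.
Government expenditure = surplus × support price = 9 × 35 = 315.

315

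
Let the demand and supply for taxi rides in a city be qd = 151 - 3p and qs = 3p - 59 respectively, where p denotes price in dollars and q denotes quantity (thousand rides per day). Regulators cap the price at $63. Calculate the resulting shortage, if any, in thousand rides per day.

Equilibrium: 151 - 3p = 3p - 59, so 210 = 6p and p* = 35, q* = 46.
Since 63 is above p* = 35, the ceiling does not bind and the free-market outcome prevails.
Since the control does not bind, there is no shortage.

0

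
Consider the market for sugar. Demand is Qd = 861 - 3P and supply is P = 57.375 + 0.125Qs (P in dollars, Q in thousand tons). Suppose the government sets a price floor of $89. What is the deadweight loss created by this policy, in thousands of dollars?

Rearranging supply gives Qs = 8P - 459. Without the control the market clears where 861 - 3P = 8P - 459, i.e. P* = 120 and Q* = 501.
Since 89 is below P* = 120, the floor does not bind and the free-market outcome prevails.
Since the control does not bind, no trades are prevented and deadweight loss is zero.

0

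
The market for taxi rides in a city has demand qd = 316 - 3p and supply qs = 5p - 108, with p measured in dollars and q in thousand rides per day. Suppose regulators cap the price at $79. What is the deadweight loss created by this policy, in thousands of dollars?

In a free market, 316 - 3p = 5p - 108 gives the equilibrium p* = 53, q* = 157.
Since 79 is above p* = 53, the ceiling does not bind and the free-market outcome prevails.
Since the control does not bind, no trades are prevented and deadweight loss is zero.

0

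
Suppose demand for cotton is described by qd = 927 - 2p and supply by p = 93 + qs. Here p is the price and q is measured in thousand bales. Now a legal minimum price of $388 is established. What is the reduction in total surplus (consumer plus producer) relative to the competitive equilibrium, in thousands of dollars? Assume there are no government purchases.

6912

Rearranging supply gives qs = p - 93. Without the control the market clears where 927 - 2p = p - 93, i.e. p* = 340 and q* = 247.
Since 388 > 340, the floor is binding.
At p = 388: qd = 927 - 2·388 = 151 and qs = 388 - 93 = 295.
Quantity traded falls to 151. At q = 151 the demand price is (927 - 151)/2 = 388 and the supply price is 93 + 151 = 244.
Deadweight loss = ½ · (388 - 244) · (247 - 151) = ½ · 144 · 96 = 6912.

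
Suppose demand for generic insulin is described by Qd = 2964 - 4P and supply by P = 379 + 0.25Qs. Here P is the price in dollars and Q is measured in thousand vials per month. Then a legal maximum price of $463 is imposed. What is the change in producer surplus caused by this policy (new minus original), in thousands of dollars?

Rearranging supply gives Qs = 4P - 1516. Equilibrium: 2964 - 4P = 4P - 1516, so 4480 = 8P and P* = 560, Q* = 724.
The ceiling of 463 is below the equilibrium price 560, so it binds.
At P = 463: Qd = 2964 - 4·463 = 1112 and Qs = 4·463 - 1516 = 336.
Producer surplus without the control is ½ · (560 - 379) · 724 = 65522.
With the ceiling, producers sell 336 units at 463, so PS = ½ · (463 - 379) · 336 = 14112.
Change in producer surplus = 14112 - 65522 = -51410.

-51410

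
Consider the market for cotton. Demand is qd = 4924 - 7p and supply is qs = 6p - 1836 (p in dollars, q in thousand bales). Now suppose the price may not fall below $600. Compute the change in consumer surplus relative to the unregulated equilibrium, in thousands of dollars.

-80320

In a free market, 4924 - 7p = 6p - 1836 gives the equilibrium p* = 520, q* = 1284.
The floor of 600 is above the equilibrium price 520, so it binds.
At p = 600: qd = 4924 - 7·600 = 724 and qs = 6·600 - 1836 = 1764.
Consumer surplus without the control is ½ · (4924/7 - 520) · 1284 = 824328/7.
With the floor, consumers buy 724 units at 600, so CS = ½ · (4924/7 - 600) · 724 = 262088/7.
Change in consumer surplus = 262088/7 - 824328/7 = -80320.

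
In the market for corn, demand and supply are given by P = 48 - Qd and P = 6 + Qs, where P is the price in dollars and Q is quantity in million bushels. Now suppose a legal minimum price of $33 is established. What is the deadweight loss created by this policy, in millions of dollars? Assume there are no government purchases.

Rearranging demand gives Qd = 48 - P; rearranging supply gives Qs = P - 6. Without the control the market clears where 48 - P = P - 6, i.e. P* = 27 and Q* = 21.
The floor of 33 is above the equilibrium price 27, so it binds.
At P = 33: Qd = 48 - 33 = 15 and Qs = 33 - 6 = 27.
Quantity traded falls to 15. At Q = 15 the demand price is 48 - 15 = 33 and the supply price is 6 + 15 = 21.
Deadweight loss = ½ · (33 - 21) · (21 - 15) = ½ · 12 · 6 = 36.

36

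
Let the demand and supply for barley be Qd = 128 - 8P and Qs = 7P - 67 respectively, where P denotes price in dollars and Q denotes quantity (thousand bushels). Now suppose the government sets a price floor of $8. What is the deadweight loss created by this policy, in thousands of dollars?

0

In a free market, 128 - 8P = 7P - 67 gives the equilibrium P* = 13, Q* = 24.
The floor of 8 is below the equilibrium price 13, so it is not binding; the market clears at P* = 13, Q* = 24.
Since the control does not bind, no trades are prevented and deadweight loss is zero.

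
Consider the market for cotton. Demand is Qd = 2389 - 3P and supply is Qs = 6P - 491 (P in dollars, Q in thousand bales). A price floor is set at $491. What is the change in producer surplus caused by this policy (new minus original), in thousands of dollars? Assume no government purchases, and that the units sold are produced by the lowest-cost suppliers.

Setting quantity demanded equal to quantity supplied, 2389 - 3P = 6P - 491, gives P* = 320 and Q* = 1429.
The floor of 491 is above the equilibrium price 320, so it binds.
At P = 491: Qd = 2389 - 3·491 = 916 and Qs = 6·491 - 491 = 2455.
Producer surplus without the control is ½ · (320 - 491/6) · 1429 = 2042041/12.
With the floor, 916 units are sold at 491. The supply price at Q = 916 is 234.5, so PS = ½ · [(491 - 491/6) + (491 - 234.5)] · 916 = 914626/3.
Change in producer surplus = 914626/3 - 2042041/12 = 134705.25.

134705.25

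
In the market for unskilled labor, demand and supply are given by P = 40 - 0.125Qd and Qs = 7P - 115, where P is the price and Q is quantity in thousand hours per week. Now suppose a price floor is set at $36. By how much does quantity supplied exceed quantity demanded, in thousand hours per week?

Rearranging demand gives Qd = 320 - 8P. In a free market, 320 - 8P = 7P - 115 gives the equilibrium P* = 29, Q* = 88.
Since 36 > 29, the floor is binding.
At P = 36: Qd = 320 - 8·36 = 32 and Qs = 7·36 - 115 = 137.
Surplus = Qs - Qd = 137 - 32 = 105.

105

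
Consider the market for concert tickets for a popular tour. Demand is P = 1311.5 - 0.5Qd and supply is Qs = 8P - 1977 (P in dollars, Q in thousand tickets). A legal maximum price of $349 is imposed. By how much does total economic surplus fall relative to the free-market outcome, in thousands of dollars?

Rearranging demand gives Qd = 2623 - 2P. In a free market, 2623 - 2P = 8P - 1977 gives the equilibrium P* = 460, Q* = 1703.
Since 349 < 460, the ceiling is binding.
At P = 349: Qd = 2623 - 2·349 = 1925 and Qs = 8·349 - 1977 = 815.
Quantity traded falls to 815. At Q = 815 the demand price is (2623 - 815)/2 = 904 and the supply price is (1977 + 815)/8 = 349.
Deadweight loss = ½ · (904 - 349) · (1703 - 815) = ½ · 555 · 888 = 246420.

246420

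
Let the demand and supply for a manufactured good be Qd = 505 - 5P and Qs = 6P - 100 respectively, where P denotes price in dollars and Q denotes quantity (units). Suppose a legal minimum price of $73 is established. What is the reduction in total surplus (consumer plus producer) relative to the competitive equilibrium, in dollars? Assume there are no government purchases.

Without the control the market clears where 505 - 5P = 6P - 100, i.e. P* = 55 and Q* = 230.
Because the floor (73) lies above the market-clearing price, it is binding.
At P = 73: Qd = 505 - 5·73 = 140 and Qs = 6·73 - 100 = 338.
Quantity traded falls to 140. At Q = 140 the demand price is (505 - 140)/5 = 73 and the supply price is (100 + 140)/6 = 40.
Deadweight loss = ½ · (73 - 40) · (230 - 140) = ½ · 33 · 90 = 1485.

1485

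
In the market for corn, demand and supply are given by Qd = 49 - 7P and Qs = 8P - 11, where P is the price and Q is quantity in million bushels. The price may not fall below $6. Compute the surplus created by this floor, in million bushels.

Setting quantity demanded equal to quantity supplied, 49 - 7P = 8P - 11, gives P* = 4 and Q* = 21.
Since 6 > 4, the floor is binding.
At P = 6: Qd = 49 - 7·6 = 7 and Qs = 8·6 - 11 = 37.
Surplus = Qs - Qd = 37 - 7 = 30.

30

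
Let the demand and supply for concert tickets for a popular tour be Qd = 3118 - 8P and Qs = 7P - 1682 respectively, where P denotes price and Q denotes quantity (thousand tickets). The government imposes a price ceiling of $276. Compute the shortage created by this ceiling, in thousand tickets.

660

Without the control the market clears where 3118 - 8P = 7P - 1682, i.e. P* = 320 and Q* = 558.
Because the ceiling (276) lies below the market-clearing price, it is binding.
At P = 276: Qd = 3118 - 8·276 = 910 and Qs = 7·276 - 1682 = 250.
Shortage = Qd - Qs = 910 - 250 = 660.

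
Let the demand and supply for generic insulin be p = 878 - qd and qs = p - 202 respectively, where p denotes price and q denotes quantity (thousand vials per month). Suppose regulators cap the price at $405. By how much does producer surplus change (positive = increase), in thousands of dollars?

-36517.5

Rearranging demand gives qd = 878 - p. In a free market, 878 - p = p - 202 gives the equilibrium p* = 540, q* = 338.
Since 405 < 540, the ceiling is binding.
At p = 405: qd = 878 - 405 = 473 and qs = 405 - 202 = 203.
Producer surplus without the control is ½ · (540 - 202) · 338 = 57122.
With the ceiling, producers sell 203 units at 405, so PS = ½ · (405 - 202) · 203 = 20604.5.
Change in producer surplus = 20604.5 - 57122 = -36517.5.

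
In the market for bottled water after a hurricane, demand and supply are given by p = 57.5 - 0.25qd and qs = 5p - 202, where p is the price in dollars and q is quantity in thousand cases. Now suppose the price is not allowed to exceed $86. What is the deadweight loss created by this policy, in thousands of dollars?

0

Rearranging demand gives qd = 230 - 4p. Without the control the market clears where 230 - 4p = 5p - 202, i.e. p* = 48 and q* = 38.
Since 86 is above p* = 48, the ceiling does not bind and the free-market outcome prevails.
Since the control does not bind, no trades are prevented and deadweight loss is zero.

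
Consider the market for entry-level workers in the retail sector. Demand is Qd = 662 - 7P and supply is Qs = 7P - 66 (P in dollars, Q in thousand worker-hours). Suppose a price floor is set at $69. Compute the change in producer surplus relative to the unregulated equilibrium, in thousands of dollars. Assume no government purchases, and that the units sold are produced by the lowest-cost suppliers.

In a free market, 662 - 7P = 7P - 66 gives the equilibrium P* = 52, Q* = 298.
Since 69 > 52, the floor is binding.
At P = 69: Qd = 662 - 7·69 = 179 and Qs = 7·69 - 66 = 417.
Producer surplus without the control is ½ · (52 - 66/7) · 298 = 44402/7.
With the floor, 179 units are sold at 69. The supply price at Q = 179 is 35, so PS = ½ · [(69 - 66/7) + (69 - 35)] · 179 = 117245/14.
Change in producer surplus = 117245/14 - 44402/7 = 2031.5.

2031.5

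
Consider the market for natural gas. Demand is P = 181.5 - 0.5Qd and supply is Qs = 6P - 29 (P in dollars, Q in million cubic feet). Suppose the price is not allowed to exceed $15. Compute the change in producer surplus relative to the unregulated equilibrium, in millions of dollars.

Rearranging demand gives Qd = 363 - 2P. In a free market, 363 - 2P = 6P - 29 gives the equilibrium P* = 49, Q* = 265.
Since 15 < 49, the ceiling is binding.
At P = 15: Qd = 363 - 2·15 = 333 and Qs = 6·15 - 29 = 61.
Producer surplus without the control is ½ · (49 - 29/6) · 265 = 70225/12.
With the ceiling, producers sell 61 units at 15, so PS = ½ · (15 - 29/6) · 61 = 3721/12.
Change in producer surplus = 3721/12 - 70225/12 = -5542.

-5542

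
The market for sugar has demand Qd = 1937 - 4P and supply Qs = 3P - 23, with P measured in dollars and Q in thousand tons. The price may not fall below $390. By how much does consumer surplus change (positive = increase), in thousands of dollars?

Equilibrium: 1937 - 4P = 3P - 23, so 1960 = 7P and P* = 280, Q* = 817.
Since 390 > 280, the floor is binding.
At P = 390: Qd = 1937 - 4·390 = 377 and Qs = 3·390 - 23 = 1147.
Consumer surplus without the control is ½ · (484.25 - 280) · 817 = 83436.125.
With the floor, consumers buy 377 units at 390, so CS = ½ · (484.25 - 390) · 377 = 17766.125.
Change in consumer surplus = 17766.125 - 83436.125 = -65670.

-65670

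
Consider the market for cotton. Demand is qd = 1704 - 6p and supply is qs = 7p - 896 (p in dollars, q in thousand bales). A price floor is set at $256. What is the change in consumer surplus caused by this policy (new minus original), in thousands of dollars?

-18816

Setting quantity demanded equal to quantity supplied, 1704 - 6p = 7p - 896, gives p* = 200 and q* = 504.
The floor of 256 is above the equilibrium price 200, so it binds.
At p = 256: qd = 1704 - 6·256 = 168 and qs = 7·256 - 896 = 896.
Consumer surplus without the control is ½ · (284 - 200) · 504 = 21168.
With the floor, consumers buy 168 units at 256, so CS = ½ · (284 - 256) · 168 = 2352.
Change in consumer surplus = 2352 - 21168 = -18816.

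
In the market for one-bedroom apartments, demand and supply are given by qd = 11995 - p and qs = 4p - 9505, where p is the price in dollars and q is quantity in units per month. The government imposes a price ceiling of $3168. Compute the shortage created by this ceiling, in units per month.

Equilibrium: 11995 - p = 4p - 9505, so 21500 = 5p and p* = 4300, q* = 7695.
Because the ceiling (3168) lies below the market-clearing price, it is binding.
At p = 3168: qd = 11995 - 3168 = 8827 and qs = 4·3168 - 9505 = 3167.
Shortage = qd - qs = 8827 - 3167 = 5660.

5660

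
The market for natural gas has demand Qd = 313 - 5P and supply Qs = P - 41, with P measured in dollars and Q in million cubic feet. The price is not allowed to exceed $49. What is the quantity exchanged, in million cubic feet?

Without the control the market clears where 313 - 5P = P - 41, i.e. P* = 59 and Q* = 18.
Since 49 < 59, the ceiling is binding.
At P = 49: Qd = 313 - 5·49 = 68 and Qs = 49 - 41 = 8.
The quantity actually transacted is the short side, supply: 8.

8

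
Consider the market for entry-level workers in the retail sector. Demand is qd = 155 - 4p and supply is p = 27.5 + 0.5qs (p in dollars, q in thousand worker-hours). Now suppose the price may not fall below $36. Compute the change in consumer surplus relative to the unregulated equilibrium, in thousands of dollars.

-13

Rearranging supply gives qs = 2p - 55. Equilibrium: 155 - 4p = 2p - 55, so 210 = 6p and p* = 35, q* = 15.
The floor of 36 is above the equilibrium price 35, so it binds.
At p = 36: qd = 155 - 4·36 = 11 and qs = 2·36 - 55 = 17.
Consumer surplus without the control is ½ · (38.75 - 35) · 15 = 28.125.
With the floor, consumers buy 11 units at 36, so CS = ½ · (38.75 - 36) · 11 = 15.125.
Change in consumer surplus = 15.125 - 28.125 = -13.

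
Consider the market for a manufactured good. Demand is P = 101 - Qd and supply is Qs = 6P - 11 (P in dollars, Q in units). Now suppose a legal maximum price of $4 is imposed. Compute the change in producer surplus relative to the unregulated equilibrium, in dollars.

Rearranging demand gives Qd = 101 - P. In a free market, 101 - P = 6P - 11 gives the equilibrium P* = 16, Q* = 85.
The ceiling of 4 is below the equilibrium price 16, so it binds.
At P = 4: Qd = 101 - 4 = 97 and Qs = 6·4 - 11 = 13.
Producer surplus without the control is ½ · (16 - 11/6) · 85 = 7225/12.
With the ceiling, producers sell 13 units at 4, so PS = ½ · (4 - 11/6) · 13 = 169/12.
Change in producer surplus = 169/12 - 7225/12 = -588.

-588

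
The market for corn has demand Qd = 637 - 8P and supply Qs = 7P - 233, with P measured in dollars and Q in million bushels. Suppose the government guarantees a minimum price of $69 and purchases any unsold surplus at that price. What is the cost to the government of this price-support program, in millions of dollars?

11385

Setting quantity demanded equal to quantity supplied, 637 - 8P = 7P - 233, gives P* = 58 and Q* = 173.
Because the floor (69) lies above the market-clearing price, it is binding.
At P = 69: Qd = 637 - 8·69 = 85 and Qs = 7·69 - 233 = 250.
Surplus = Qs - Qd = 165.
Government expenditure = surplus × support price = 165 × 69 = 11385.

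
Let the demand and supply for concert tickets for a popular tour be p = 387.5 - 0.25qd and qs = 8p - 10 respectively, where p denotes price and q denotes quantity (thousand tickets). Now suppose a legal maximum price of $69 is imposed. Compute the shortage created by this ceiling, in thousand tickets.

732

Rearranging demand gives qd = 1550 - 4p. Equilibrium: 1550 - 4p = 8p - 10, so 1560 = 12p and p* = 130, q* = 1030.
The ceiling of 69 is below the equilibrium price 130, so it binds.
At p = 69: qd = 1550 - 4·69 = 1274 and qs = 8·69 - 10 = 542.
Shortage = qd - qs = 1274 - 542 = 732.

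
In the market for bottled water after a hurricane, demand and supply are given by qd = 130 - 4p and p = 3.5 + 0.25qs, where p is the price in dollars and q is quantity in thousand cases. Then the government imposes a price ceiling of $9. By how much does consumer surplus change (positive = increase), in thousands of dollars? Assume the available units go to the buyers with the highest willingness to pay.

Rearranging supply gives qs = 4p - 14. Setting quantity demanded equal to quantity supplied, 130 - 4p = 4p - 14, gives p* = 18 and q* = 58.
Because the ceiling (9) lies below the market-clearing price, it is binding.
At p = 9: qd = 130 - 4·9 = 94 and qs = 4·9 - 14 = 22.
Consumer surplus without the control is ½ · (32.5 - 18) · 58 = 420.5.
With the ceiling, 22 units are sold at 9 (assume they go to the highest-value buyers). The demand price at q = 22 is 27, so CS = ½ · [(32.5 - 9) + (27 - 9)] · 22 = 456.5.
Change in consumer surplus = 456.5 - 420.5 = 36.

36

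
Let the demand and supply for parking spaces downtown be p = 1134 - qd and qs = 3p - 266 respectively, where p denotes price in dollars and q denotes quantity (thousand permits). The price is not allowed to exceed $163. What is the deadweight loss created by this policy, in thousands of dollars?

209814

Rearranging demand gives qd = 1134 - p. In a free market, 1134 - p = 3p - 266 gives the equilibrium p* = 350, q* = 784.
Since 163 < 350, the ceiling is binding.
At p = 163: qd = 1134 - 163 = 971 and qs = 3·163 - 266 = 223.
Quantity traded falls to 223. At q = 223 the demand price is 1134 - 223 = 911 and the supply price is (266 + 223)/3 = 163.
Deadweight loss = ½ · (911 - 163) · (784 - 223) = ½ · 748 · 561 = 209814.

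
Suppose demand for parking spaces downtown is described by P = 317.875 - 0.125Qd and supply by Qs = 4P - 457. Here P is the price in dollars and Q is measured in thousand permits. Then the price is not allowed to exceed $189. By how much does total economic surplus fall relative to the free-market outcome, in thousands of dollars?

11163

Rearranging demand gives Qd = 2543 - 8P. Setting quantity demanded equal to quantity supplied, 2543 - 8P = 4P - 457, gives P* = 250 and Q* = 543.
Because the ceiling (189) lies below the market-clearing price, it is binding.
At P = 189: Qd = 2543 - 8·189 = 1031 and Qs = 4·189 - 457 = 299.
Quantity traded falls to 299. At Q = 299 the demand price is (2543 - 299)/8 = 280.5 and the supply price is (457 + 299)/4 = 189.
Deadweight loss = ½ · (280.5 - 189) · (543 - 299) = ½ · 91.5 · 244 = 11163.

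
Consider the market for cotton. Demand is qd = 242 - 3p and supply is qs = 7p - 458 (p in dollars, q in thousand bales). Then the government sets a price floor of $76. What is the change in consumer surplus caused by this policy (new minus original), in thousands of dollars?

-138

In a free market, 242 - 3p = 7p - 458 gives the equilibrium p* = 70, q* = 32.
Since 76 > 70, the floor is binding.
At p = 76: qd = 242 - 3·76 = 14 and qs = 7·76 - 458 = 74.
Consumer surplus without the control is ½ · (242/3 - 70) · 32 = 512/3.
With the floor, consumers buy 14 units at 76, so CS = ½ · (242/3 - 76) · 14 = 98/3.
Change in consumer surplus = 98/3 - 512/3 = -138.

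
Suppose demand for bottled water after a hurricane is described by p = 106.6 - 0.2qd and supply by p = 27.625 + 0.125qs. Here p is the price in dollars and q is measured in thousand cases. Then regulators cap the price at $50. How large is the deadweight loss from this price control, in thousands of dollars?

665.6

Rearranging demand gives qd = 533 - 5p; rearranging supply gives qs = 8p - 221. Equilibrium: 533 - 5p = 8p - 221, so 754 = 13p and p* = 58, q* = 243.
Since 50 < 58, the ceiling is binding.
At p = 50: qd = 533 - 5·50 = 283 and qs = 8·50 - 221 = 179.
Quantity traded falls to 179. At q = 179 the demand price is (533 - 179)/5 = 70.8 and the supply price is (221 + 179)/8 = 50.
Deadweight loss = ½ · (70.8 - 50) · (243 - 179) = ½ · 20.8 · 64 = 665.6.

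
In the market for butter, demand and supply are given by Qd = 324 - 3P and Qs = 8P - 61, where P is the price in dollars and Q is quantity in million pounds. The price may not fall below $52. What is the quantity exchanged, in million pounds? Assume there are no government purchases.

Without the control the market clears where 324 - 3P = 8P - 61, i.e. P* = 35 and Q* = 219.
Since 52 > 35, the floor is binding.
At P = 52: Qd = 324 - 3·52 = 168 and Qs = 8·52 - 61 = 355.
The quantity actually transacted is the short side, demand: 168.

168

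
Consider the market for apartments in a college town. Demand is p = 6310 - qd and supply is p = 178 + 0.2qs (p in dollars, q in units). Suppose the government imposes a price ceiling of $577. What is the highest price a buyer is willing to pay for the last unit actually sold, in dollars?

4315

Rearranging demand gives qd = 6310 - p; rearranging supply gives qs = 5p - 890. Without the control the market clears where 6310 - p = 5p - 890, i.e. p* = 1200 and q* = 5110.
Because the ceiling (577) lies below the market-clearing price, it is binding.
At p = 577: qd = 6310 - 577 = 5733 and qs = 5·577 - 890 = 1995.
Only 1995 units reach the market. On the demand curve, the marginal buyer's willingness to pay at q = 1995 is (6310 - 1995) = 4315.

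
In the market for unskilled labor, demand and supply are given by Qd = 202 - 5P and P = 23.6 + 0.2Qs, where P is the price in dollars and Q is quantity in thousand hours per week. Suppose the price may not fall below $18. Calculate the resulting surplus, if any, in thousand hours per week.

Rearranging supply gives Qs = 5P - 118. Setting quantity demanded equal to quantity supplied, 202 - 5P = 5P - 118, gives P* = 32 and Q* = 42.
Since 18 is below P* = 32, the floor does not bind and the free-market outcome prevails.
Since the control does not bind, there is no surplus.

0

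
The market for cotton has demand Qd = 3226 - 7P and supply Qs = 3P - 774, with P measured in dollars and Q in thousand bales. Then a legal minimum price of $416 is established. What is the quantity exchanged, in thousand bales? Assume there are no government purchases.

Equilibrium: 3226 - 7P = 3P - 774, so 4000 = 10P and P* = 400, Q* = 426.
Since 416 > 400, the floor is binding.
At P = 416: Qd = 3226 - 7·416 = 314 and Qs = 3·416 - 774 = 474.
The quantity actually transacted is the short side, demand: 314.

314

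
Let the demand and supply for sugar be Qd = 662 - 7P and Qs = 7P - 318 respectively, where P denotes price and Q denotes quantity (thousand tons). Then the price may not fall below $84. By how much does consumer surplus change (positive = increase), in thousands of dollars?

-1722

In a free market, 662 - 7P = 7P - 318 gives the equilibrium P* = 70, Q* = 172.
Since 84 > 70, the floor is binding.
At P = 84: Qd = 662 - 7·84 = 74 and Qs = 7·84 - 318 = 270.
Consumer surplus without the control is ½ · (662/7 - 70) · 172 = 14792/7.
With the floor, consumers buy 74 units at 84, so CS = ½ · (662/7 - 84) · 74 = 2738/7.
Change in consumer surplus = 2738/7 - 14792/7 = -1722.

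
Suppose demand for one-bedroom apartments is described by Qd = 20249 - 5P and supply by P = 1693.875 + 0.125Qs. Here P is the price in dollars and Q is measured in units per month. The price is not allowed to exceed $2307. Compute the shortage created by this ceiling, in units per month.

3809

Rearranging supply gives Qs = 8P - 13551. Without the control the market clears where 20249 - 5P = 8P - 13551, i.e. P* = 2600 and Q* = 7249.
The ceiling of 2307 is below the equilibrium price 2600, so it binds.
At P = 2307: Qd = 20249 - 5·2307 = 8714 and Qs = 8·2307 - 13551 = 4905.
Shortage = Qd - Qs = 8714 - 4905 = 3809.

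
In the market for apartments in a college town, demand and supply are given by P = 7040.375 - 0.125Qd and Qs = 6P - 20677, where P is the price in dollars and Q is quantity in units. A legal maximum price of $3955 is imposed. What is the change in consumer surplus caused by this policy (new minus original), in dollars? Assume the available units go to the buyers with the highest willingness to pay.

Rearranging demand gives Qd = 56323 - 8P. In a free market, 56323 - 8P = 6P - 20677 gives the equilibrium P* = 5500, Q* = 12323.
Since 3955 < 5500, the ceiling is binding.
At P = 3955: Qd = 56323 - 8·3955 = 24683 and Qs = 6·3955 - 20677 = 3053.
Consumer surplus without the control is ½ · (7040.375 - 5500) · 12323 = 9491020.5625.
With the ceiling, 3053 units are sold at 3955 (assume they go to the highest-value buyers). The demand price at Q = 3053 is 6658.75, so CS = ½ · [(7040.375 - 3955) + (6658.75 - 3955)] · 3053 = 8837099.3125.
Change in consumer surplus = 8837099.3125 - 9491020.5625 = -653921.25.

-653921.25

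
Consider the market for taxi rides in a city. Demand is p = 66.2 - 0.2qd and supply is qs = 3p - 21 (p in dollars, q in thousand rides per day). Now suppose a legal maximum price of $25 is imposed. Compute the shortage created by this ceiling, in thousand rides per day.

Rearranging demand gives qd = 331 - 5p. Equilibrium: 331 - 5p = 3p - 21, so 352 = 8p and p* = 44, q* = 111.
Since 25 < 44, the ceiling is binding.
At p = 25: qd = 331 - 5·25 = 206 and qs = 3·25 - 21 = 54.
Shortage = qd - qs = 206 - 54 = 152.

152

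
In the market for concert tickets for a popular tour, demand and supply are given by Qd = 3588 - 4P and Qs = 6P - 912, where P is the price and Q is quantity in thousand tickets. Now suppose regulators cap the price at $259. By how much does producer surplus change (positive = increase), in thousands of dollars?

Equilibrium: 3588 - 4P = 6P - 912, so 4500 = 10P and P* = 450, Q* = 1788.
Since 259 < 450, the ceiling is binding.
At P = 259: Qd = 3588 - 4·259 = 2552 and Qs = 6·259 - 912 = 642.
Producer surplus without the control is ½ · (450 - 152) · 1788 = 266412.
With the ceiling, producers sell 642 units at 259, so PS = ½ · (259 - 152) · 642 = 34347.
Change in producer surplus = 34347 - 266412 = -232065.

-232065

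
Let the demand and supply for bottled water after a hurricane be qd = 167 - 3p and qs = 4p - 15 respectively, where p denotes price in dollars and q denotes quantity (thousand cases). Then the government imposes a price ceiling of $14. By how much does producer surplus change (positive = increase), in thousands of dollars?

-780

Equilibrium: 167 - 3p = 4p - 15, so 182 = 7p and p* = 26, q* = 89.
The ceiling of 14 is below the equilibrium price 26, so it binds.
At p = 14: qd = 167 - 3·14 = 125 and qs = 4·14 - 15 = 41.
Producer surplus without the control is ½ · (26 - 3.75) · 89 = 990.125.
With the ceiling, producers sell 41 units at 14, so PS = ½ · (14 - 3.75) · 41 = 210.125.
Change in producer surplus = 210.125 - 990.125 = -780.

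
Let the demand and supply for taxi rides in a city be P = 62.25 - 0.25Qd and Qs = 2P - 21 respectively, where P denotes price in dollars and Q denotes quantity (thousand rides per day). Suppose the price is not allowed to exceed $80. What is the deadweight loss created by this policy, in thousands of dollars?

0

Rearranging demand gives Qd = 249 - 4P. Setting quantity demanded equal to quantity supplied, 249 - 4P = 2P - 21, gives P* = 45 and Q* = 69.
Since 80 is above P* = 45, the ceiling does not bind and the free-market outcome prevails.
Since the control does not bind, no trades are prevented and deadweight loss is zero.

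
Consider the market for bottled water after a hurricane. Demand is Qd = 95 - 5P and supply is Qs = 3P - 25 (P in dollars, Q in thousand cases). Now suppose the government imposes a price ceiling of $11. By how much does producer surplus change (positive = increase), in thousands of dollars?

-56

Setting quantity demanded equal to quantity supplied, 95 - 5P = 3P - 25, gives P* = 15 and Q* = 20.
Because the ceiling (11) lies below the market-clearing price, it is binding.
At P = 11: Qd = 95 - 5·11 = 40 and Qs = 3·11 - 25 = 8.
Producer surplus without the control is ½ · (15 - 25/3) · 20 = 200/3.
With the ceiling, producers sell 8 units at 11, so PS = ½ · (11 - 25/3) · 8 = 32/3.
Change in producer surplus = 32/3 - 200/3 = -56.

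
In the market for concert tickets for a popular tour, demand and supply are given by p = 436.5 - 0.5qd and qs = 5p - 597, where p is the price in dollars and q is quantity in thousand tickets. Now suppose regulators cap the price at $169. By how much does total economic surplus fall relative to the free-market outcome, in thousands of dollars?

14708.75

Rearranging demand gives qd = 873 - 2p. Equilibrium: 873 - 2p = 5p - 597, so 1470 = 7p and p* = 210, q* = 453.
Since 169 < 210, the ceiling is binding.
At p = 169: qd = 873 - 2·169 = 535 and qs = 5·169 - 597 = 248.
Quantity traded falls to 248. At q = 248 the demand price is (873 - 248)/2 = 312.5 and the supply price is (597 + 248)/5 = 169.
Deadweight loss = ½ · (312.5 - 169) · (453 - 248) = ½ · 143.5 · 205 = 14708.75.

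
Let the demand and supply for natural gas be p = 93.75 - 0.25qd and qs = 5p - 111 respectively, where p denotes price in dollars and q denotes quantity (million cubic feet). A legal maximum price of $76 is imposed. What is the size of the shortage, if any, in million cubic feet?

Rearranging demand gives qd = 375 - 4p. Setting quantity demanded equal to quantity supplied, 375 - 4p = 5p - 111, gives p* = 54 and q* = 159.
Since 76 is above p* = 54, the ceiling does not bind and the free-market outcome prevails.
Since the control does not bind, there is no shortage.

0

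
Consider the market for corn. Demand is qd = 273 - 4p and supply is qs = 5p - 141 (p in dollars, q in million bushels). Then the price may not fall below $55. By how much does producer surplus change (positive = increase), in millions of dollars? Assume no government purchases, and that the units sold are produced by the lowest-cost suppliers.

347.4

In a free market, 273 - 4p = 5p - 141 gives the equilibrium p* = 46, q* = 89.
Since 55 > 46, the floor is binding.
At p = 55: qd = 273 - 4·55 = 53 and qs = 5·55 - 141 = 134.
Producer surplus without the control is ½ · (46 - 28.2) · 89 = 792.1.
With the floor, 53 units are sold at 55. The supply price at q = 53 is 38.8, so PS = ½ · [(55 - 28.2) + (55 - 38.8)] · 53 = 1139.5.
Change in producer surplus = 1139.5 - 792.1 = 347.4.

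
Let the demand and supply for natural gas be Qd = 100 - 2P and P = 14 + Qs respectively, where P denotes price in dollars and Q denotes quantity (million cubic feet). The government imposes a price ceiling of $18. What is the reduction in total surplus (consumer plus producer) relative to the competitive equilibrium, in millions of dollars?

300

Rearranging supply gives Qs = P - 14. Setting quantity demanded equal to quantity supplied, 100 - 2P = P - 14, gives P* = 38 and Q* = 24.
Since 18 < 38, the ceiling is binding.
At P = 18: Qd = 100 - 2·18 = 64 and Qs = 18 - 14 = 4.
Quantity traded falls to 4. At Q = 4 the demand price is (100 - 4)/2 = 48 and the supply price is 14 + 4 = 18.
Deadweight loss = ½ · (48 - 18) · (24 - 4) = ½ · 30 · 20 = 300.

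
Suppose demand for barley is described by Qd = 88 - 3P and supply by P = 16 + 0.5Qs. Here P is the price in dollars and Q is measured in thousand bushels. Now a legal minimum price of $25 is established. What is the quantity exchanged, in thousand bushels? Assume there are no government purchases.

Rearranging supply gives Qs = 2P - 32. Without the control the market clears where 88 - 3P = 2P - 32, i.e. P* = 24 and Q* = 16.
Because the floor (25) lies above the market-clearing price, it is binding.
At P = 25: Qd = 88 - 3·25 = 13 and Qs = 2·25 - 32 = 18.
The quantity actually transacted is the short side, demand: 13.

13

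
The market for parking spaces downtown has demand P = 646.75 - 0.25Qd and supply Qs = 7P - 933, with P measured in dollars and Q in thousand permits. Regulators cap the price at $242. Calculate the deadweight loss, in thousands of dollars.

Rearranging demand gives Qd = 2587 - 4P. Setting quantity demanded equal to quantity supplied, 2587 - 4P = 7P - 933, gives P* = 320 and Q* = 1307.
The ceiling of 242 is below the equilibrium price 320, so it binds.
At P = 242: Qd = 2587 - 4·242 = 1619 and Qs = 7·242 - 933 = 761.
Quantity traded falls to 761. At Q = 761 the demand price is (2587 - 761)/4 = 456.5 and the supply price is (933 + 761)/7 = 242.
Deadweight loss = ½ · (456.5 - 242) · (1307 - 761) = ½ · 214.5 · 546 = 58558.5.

58558.5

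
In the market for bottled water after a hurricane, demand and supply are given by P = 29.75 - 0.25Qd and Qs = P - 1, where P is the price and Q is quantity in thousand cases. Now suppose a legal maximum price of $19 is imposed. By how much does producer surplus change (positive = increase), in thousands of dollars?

-102.5

Rearranging demand gives Qd = 119 - 4P. In a free market, 119 - 4P = P - 1 gives the equilibrium P* = 24, Q* = 23.
The ceiling of 19 is below the equilibrium price 24, so it binds.
At P = 19: Qd = 119 - 4·19 = 43 and Qs = 19 - 1 = 18.
Producer surplus without the control is ½ · (24 - 1) · 23 = 264.5.
With the ceiling, producers sell 18 units at 19, so PS = ½ · (19 - 1) · 18 = 162.
Change in producer surplus = 162 - 264.5 = -102.5.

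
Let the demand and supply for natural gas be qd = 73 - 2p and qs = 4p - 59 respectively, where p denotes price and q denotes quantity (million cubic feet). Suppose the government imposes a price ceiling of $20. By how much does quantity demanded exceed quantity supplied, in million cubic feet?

Equilibrium: 73 - 2p = 4p - 59, so 132 = 6p and p* = 22, q* = 29.
Because the ceiling (20) lies below the market-clearing price, it is binding.
At p = 20: qd = 73 - 2·20 = 33 and qs = 4·20 - 59 = 21.
Shortage = qd - qs = 33 - 21 = 12.

12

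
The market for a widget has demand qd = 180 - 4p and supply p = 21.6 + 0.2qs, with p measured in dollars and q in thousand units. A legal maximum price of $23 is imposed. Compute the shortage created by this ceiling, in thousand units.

81

Rearranging supply gives qs = 5p - 108. Without the control the market clears where 180 - 4p = 5p - 108, i.e. p* = 32 and q* = 52.
The ceiling of 23 is below the equilibrium price 32, so it binds.
At p = 23: qd = 180 - 4·23 = 88 and qs = 5·23 - 108 = 7.
Shortage = qd - qs = 88 - 7 = 81.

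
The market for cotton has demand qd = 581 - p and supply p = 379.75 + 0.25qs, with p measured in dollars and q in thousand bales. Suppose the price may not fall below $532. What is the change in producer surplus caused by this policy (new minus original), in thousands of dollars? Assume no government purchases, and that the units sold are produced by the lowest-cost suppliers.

3920

Rearranging supply gives qs = 4p - 1519. In a free market, 581 - p = 4p - 1519 gives the equilibrium p* = 420, q* = 161.
The floor of 532 is above the equilibrium price 420, so it binds.
At p = 532: qd = 581 - 532 = 49 and qs = 4·532 - 1519 = 609.
Producer surplus without the control is ½ · (420 - 379.75) · 161 = 3240.125.
With the floor, 49 units are sold at 532. The supply price at q = 49 is 392, so PS = ½ · [(532 - 379.75) + (532 - 392)] · 49 = 7160.125.
Change in producer surplus = 7160.125 - 3240.125 = 3920.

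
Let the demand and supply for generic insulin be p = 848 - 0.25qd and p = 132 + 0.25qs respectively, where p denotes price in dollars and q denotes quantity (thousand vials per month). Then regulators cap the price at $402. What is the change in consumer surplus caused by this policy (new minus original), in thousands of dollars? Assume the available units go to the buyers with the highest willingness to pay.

79552

Rearranging demand gives qd = 3392 - 4p; rearranging supply gives qs = 4p - 528. In a free market, 3392 - 4p = 4p - 528 gives the equilibrium p* = 490, q* = 1432.
The ceiling of 402 is below the equilibrium price 490, so it binds.
At p = 402: qd = 3392 - 4·402 = 1784 and qs = 4·402 - 528 = 1080.
Consumer surplus without the control is ½ · (848 - 490) · 1432 = 256328.
With the ceiling, 1080 units are sold at 402 (assume they go to the highest-value buyers). The demand price at q = 1080 is 578, so CS = ½ · [(848 - 402) + (578 - 402)] · 1080 = 335880.
Change in consumer surplus = 335880 - 256328 = 79552.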